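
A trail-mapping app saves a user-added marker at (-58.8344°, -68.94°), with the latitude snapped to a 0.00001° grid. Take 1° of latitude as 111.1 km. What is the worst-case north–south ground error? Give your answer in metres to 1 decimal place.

With a 0.00001° grid the true value lies within half a step, ±0.00001°/2 = ±5e-06°, of the stored one.
So the N–S error is at most 5e-06 × 111100 = 0.5555 m.

0.6 metres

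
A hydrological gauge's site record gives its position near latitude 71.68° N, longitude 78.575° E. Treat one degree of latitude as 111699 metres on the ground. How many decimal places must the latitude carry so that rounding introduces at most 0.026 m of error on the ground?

7 decimal places

One degree of latitude covers 111699 m.
Rounding to N decimal places gives at most 0.5 × 10⁻ᴺ degrees of error, i.e. 0.5 × 10⁻ᴺ × 111699 m.
Need 0.5 × 111699 × 10⁻ᴺ ≤ 0.026 → 10⁻ᴺ ≤ 4.655e-07, so N ≥ 6.33.
So 7 decimal places suffice (0.00558 m); 6 would allow up to 0.0558 m.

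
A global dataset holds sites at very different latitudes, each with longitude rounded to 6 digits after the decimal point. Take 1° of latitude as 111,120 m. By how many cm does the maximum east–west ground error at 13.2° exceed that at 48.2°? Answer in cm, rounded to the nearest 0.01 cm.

Rounding to 6 decimal places leaves the longitude within ±5e-07° of the true value.
At 13.2°: 5e-07° × 111120 × cos 13.2° = 5e-07 × 111120 × 0.9736 ≈ 0.054092 m.
At 48.2°: 5e-07° × 111120 × cos 48.2° = 5e-07 × 111120 × 0.6665 ≈ 0.037033 m.
So the lower-latitude error exceeds the higher by 0.054092 − 0.037033 = 0.017059 m.
That is 0.0170595 m = 1.7059 cm.

1.71 cm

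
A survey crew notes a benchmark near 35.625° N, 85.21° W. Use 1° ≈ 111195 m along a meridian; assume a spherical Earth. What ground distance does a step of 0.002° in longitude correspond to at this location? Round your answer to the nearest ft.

At 35.625° a degree of longitude is 111195 × cos 35.625° ≈ 90384.5 m, so 0.002° corresponds to 180.769 m.
In feet: 180.769 m ÷ 0.3048 ≈ 593.07 ft.

593 ft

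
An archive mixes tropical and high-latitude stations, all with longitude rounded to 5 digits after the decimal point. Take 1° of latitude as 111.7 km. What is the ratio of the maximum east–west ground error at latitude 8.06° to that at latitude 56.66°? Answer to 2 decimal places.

Rounding to 5 decimal places leaves the longitude within ±5e-06° of the true value.
Error at 8.06° = 5e-06° × 111700 × cos 8.06° ≈ 0.5585 × 0.9901 = 0.55298 m.
At 56.66°: 5e-06° × 111700 × cos 56.66° = 5e-06 × 111700 × 0.5496 ≈ 0.30696 m.
The ratio reduces to cos 8.06° / cos 56.66° = 0.9901/0.5496 ≈ 1.8015.

1.80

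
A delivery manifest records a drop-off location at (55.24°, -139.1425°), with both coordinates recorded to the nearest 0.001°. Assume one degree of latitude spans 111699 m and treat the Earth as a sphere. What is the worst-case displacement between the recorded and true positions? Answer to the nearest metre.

64 metres

Rounding to 3 decimal places leaves each coordinate within ±0.0005° of the true value.
N–S: 0.0005° × 111699 m/° = 55.8495 m.
E–W at 55.24°: 0.0005° × 111699 × cos 55.24° = 0.0005 × 111699 × 0.5701 ≈ 31.842 m.
Worst case both components are at the extreme and orthogonal: √(55.8495² + 31.842²) ≈ 64.2891 m.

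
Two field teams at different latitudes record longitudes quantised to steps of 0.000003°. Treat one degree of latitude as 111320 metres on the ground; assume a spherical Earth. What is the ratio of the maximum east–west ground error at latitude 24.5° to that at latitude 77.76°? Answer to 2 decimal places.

With a 0.000003° grid the true value lies within half a step, ±0.000003°/2 = ±1.5e-06°, of the stored one.
Error at 24.5° = 1.5e-06° × 111320 × cos 24.5° ≈ 0.16698 × 0.9100 = 0.15195 m.
At 77.76°: 1.5e-06° × 111320 × cos 77.76° = 1.5e-06 × 111320 × 0.2120 ≈ 0.035401 m.
The ratio reduces to cos 24.5° / cos 77.76° = 0.9100/0.2120 ≈ 4.2921.

4.29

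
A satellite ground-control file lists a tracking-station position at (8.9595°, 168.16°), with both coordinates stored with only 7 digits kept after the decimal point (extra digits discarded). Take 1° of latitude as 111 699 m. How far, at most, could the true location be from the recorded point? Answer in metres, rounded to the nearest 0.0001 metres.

Truncating at 7 decimal places can drop up to a full unit in the last place, so each coordinate may be off by as much as 1e-07°.
North–south component: 1e-07° × 111699 = 0.0111699 m.
E–W at 8.9595°: 1e-07° × 111699 × cos 8.9595° = 1e-07 × 111699 × 0.9878 ≈ 0.0110336 m.
Combining orthogonally: (0.0111699² + 0.0110336²)^½ ≈ 0.0157005 m.

0.0157 metres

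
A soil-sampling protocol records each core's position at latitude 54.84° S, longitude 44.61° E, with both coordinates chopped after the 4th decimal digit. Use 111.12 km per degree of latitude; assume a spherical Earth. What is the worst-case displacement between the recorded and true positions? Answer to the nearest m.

13 m

Truncating at 4 decimal places can drop up to a full unit in the last place, so each coordinate may be off by as much as 0.0001°.
North–south component: 0.0001° × 111120 = 11.112 m.
E–W at 54.84°: 0.0001° × 111120 × cos 54.84° = 0.0001 × 111120 × 0.5759 ≈ 6.39898 m.
The two errors are perpendicular, so the maximum displacement is √(11.112² + 6.39898²) ≈ 12.8228 m.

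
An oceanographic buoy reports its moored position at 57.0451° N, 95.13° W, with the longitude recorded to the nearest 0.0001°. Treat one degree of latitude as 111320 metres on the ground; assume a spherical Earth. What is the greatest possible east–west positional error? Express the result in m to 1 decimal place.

Rounding to 4 decimal places leaves the longitude within ±5e-05° of the true value.
At latitude 57.0451° a degree of longitude spans 111320 m × cos 57.0451° = 111320 × 0.5440 ≈ 60555.7 m.
Maximum E–W displacement: 5e-05 × 60555.7 = 3.02779 m.

3.0 m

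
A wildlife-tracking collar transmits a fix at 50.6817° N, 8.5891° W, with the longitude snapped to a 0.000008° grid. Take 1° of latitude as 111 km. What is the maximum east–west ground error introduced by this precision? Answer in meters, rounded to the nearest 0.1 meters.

With a 0.000008° grid the true value lies within half a step, ±0.000008°/2 = ±4e-06°, of the stored one.
One degree of longitude at 50.6817° is 111000 × cos 50.6817° ≈ 111000 × 0.6336 = 70332.7 m.
So at most 4e-06° × 70332.7 ≈ 0.281331 m east–west.

0.3 meters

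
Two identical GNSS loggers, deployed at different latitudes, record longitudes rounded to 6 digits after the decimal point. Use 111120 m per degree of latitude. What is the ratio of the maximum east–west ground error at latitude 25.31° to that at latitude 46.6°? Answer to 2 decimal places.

1.32

Rounding to 6 decimal places leaves the longitude within ±5e-07° of the true value.
At 25.31°: 5e-07° × 111120 × cos 25.31° = 5e-07 × 111120 × 0.9040 ≈ 0.050227 m.
Error at 46.6° = 5e-07° × 111120 × cos 46.6° ≈ 0.05556 × 0.6871 = 0.038175 m.
The ratio reduces to cos 25.31° / cos 46.6° = 0.9040/0.6871 ≈ 1.3157.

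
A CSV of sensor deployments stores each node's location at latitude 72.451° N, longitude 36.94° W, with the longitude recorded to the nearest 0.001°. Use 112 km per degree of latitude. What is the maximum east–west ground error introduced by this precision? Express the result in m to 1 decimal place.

Rounding to 3 decimal places leaves the longitude within ±0.0005° of the true value.
Parallels shrink by cos φ, so at 72.451° a degree of longitude is 112000 × 0.3015 ≈ 33770.4 m.
East–west error: 0.0005° × 33770.4 m/° ≈ 16.8852 m.

16.9 m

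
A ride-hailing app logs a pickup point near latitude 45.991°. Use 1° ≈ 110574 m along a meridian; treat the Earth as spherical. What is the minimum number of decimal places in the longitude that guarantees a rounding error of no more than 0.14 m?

At 45.991° one degree of longitude covers 110574 × cos 45.991° ≈ 110574 × 0.6948 ≈ 76823.6 m.
N decimal places → at most half a unit in the last place, 0.5 × 10⁻ᴺ° = 76823.6/2 × 10⁻ᴺ m.
Setting 38411.8 × 10⁻ᴺ ≤ 0.14 gives 10ᴺ ≥ 2.744e+05, i.e. N ≥ 5.44.
At 5 places the error can reach 0.384 m, but 6 places keeps it to 0.0384 m.

6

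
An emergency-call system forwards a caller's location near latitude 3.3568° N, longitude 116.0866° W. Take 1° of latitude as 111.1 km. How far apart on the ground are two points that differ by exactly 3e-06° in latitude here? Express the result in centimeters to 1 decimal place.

Along a meridian 3e-06° is 3e-06 × 111100 = 0.3333 m.
That is 0.3333 m = 33.33 cm.

33.3 centimeters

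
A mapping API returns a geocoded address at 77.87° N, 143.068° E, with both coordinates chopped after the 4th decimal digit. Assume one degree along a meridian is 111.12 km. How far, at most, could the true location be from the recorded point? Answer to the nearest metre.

Truncating at 4 decimal places can drop up to a full unit in the last place, so each coordinate may be off by as much as 0.0001°.
North–south component: 0.0001° × 111120 = 11.112 m.
E–W at 77.87°: 0.0001° × 111120 × cos 77.87° = 0.0001 × 111120 × 0.2101 ≈ 2.33497 m.
Combining orthogonally: (11.112² + 2.33497²)^½ ≈ 11.3547 m.

11 metres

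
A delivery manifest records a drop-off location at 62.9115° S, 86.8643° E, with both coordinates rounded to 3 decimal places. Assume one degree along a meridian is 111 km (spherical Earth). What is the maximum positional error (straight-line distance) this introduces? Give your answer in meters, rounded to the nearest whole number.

Rounding to 3 decimal places leaves each coordinate within ±0.0005° of the true value.
N–S: 0.0005° × 111000 m/° = 55.5 m.
E–W at 62.9115°: 0.0005° × 111000 × cos 62.9115° = 0.0005 × 111000 × 0.4554 ≈ 25.2728 m.
Combining orthogonally: (55.5² + 25.2728²)^½ ≈ 60.9833 m.

61 meters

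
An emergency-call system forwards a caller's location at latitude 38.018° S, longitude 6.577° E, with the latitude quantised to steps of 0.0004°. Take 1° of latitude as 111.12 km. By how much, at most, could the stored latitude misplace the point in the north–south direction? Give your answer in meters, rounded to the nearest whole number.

22 meters

With a 0.0004° grid the true value lies within half a step, ±0.0004°/2 = ±0.0002°, of the stored one.
North–south distance: 0.0002° × 111120 m/° = 22.224 m.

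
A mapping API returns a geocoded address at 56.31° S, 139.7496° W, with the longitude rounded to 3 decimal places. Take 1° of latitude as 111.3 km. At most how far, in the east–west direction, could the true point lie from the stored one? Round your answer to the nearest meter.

Rounding to 3 decimal places leaves the longitude within ±0.0005° of the true value.
One degree of longitude at 56.31° is 111300 × cos 56.31° ≈ 111300 × 0.5547 = 61738 m.
Maximum E–W displacement: 0.0005 × 61738 = 30.869 m.

31 meters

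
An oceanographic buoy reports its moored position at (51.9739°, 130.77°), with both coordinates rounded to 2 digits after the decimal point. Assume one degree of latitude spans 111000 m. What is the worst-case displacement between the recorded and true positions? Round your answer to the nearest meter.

652 meters

Rounding to 2 decimal places leaves each coordinate within ±0.005° of the true value.
N–S: 0.005° × 111000 m/° = 555 m.
East–west component at 51.9739°: 0.005° × 111000 × cos 51.9739° ≈ 0.005 × 68378.3 ≈ 341.891 m.
Combining orthogonally: (555² + 341.891²)^½ ≈ 651.855 m.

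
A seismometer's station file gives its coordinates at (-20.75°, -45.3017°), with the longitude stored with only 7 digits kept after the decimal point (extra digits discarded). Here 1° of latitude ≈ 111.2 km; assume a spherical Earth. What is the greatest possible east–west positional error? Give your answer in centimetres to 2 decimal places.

Truncating at 7 decimal places can drop up to a full unit in the last place, so the longitude may be off by as much as 1e-07°.
One degree of longitude at 20.75° is 111200 × cos 20.75° ≈ 111200 × 0.9351 = 103987 m.
So at most 1e-07° × 103987 ≈ 0.0103987 m east–west.
That is 0.0103987 m = 1.0399 cm.

1.04 centimetres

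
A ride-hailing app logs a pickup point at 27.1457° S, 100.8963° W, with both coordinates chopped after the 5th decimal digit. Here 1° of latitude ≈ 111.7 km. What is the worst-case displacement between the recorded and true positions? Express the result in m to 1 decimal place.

Truncating at 5 decimal places can drop up to a full unit in the last place, so each coordinate may be off by as much as 1e-05°.
North–south component: 1e-05° × 111700 = 1.117 m.
E–W at 27.1457°: 1e-05° × 111700 × cos 27.1457° = 1e-05 × 111700 × 0.8898 ≈ 0.993962 m.
Combining orthogonally: (1.117² + 0.993962²)^½ ≈ 1.49521 m.

1.5 m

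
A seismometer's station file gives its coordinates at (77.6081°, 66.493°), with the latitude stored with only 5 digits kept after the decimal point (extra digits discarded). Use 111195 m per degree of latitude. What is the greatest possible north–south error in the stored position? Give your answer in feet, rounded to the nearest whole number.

Truncating at 5 decimal places can drop up to a full unit in the last place, so the latitude may be off by as much as 1e-05°.
North–south distance: 1e-05° × 111195 m/° = 1.11195 m.
Converting: 1.11195 m × 3.2808 ft/m ≈ 3.6481 ft.

4 feet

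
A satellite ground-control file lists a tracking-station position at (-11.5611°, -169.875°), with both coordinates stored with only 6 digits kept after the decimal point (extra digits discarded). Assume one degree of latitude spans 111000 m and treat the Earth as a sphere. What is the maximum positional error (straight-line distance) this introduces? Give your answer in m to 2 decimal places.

0.16 m

Truncating at 6 decimal places can drop up to a full unit in the last place, so each coordinate may be off by as much as 1e-06°.
N–S: 1e-06° × 111000 m/° = 0.111 m.
East–west component at 11.5611°: 1e-06° × 111000 × cos 11.5611° ≈ 1e-06 × 108748 ≈ 0.108748 m.
The two errors are perpendicular, so the maximum displacement is √(0.111² + 0.108748²) ≈ 0.155393 m.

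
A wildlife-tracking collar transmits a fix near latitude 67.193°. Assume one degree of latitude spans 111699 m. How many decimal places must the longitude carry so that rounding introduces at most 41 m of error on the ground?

At 67.193° one degree of longitude covers 111699 × cos 67.193° ≈ 111699 × 0.3876 ≈ 43297.7 m.
With N decimal places the half-ulp bound is 0.5·10⁻ᴺ°, or 0.5·10⁻ᴺ × 43297.7 m on the ground.
Need 0.5 × 43297.7 × 10⁻ᴺ ≤ 41 → 10⁻ᴺ ≤ 1.894e-03, so N ≥ 2.72.
N = 2 would give 216 m (too coarse); N = 3 gives 21.6 m ≤ 41 m.

3 decimal places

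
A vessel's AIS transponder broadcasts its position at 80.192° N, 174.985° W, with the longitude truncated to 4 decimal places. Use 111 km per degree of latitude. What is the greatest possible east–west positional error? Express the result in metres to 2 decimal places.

Truncating at 4 decimal places can drop up to a full unit in the last place, so the longitude may be off by as much as 0.0001°.
One degree of longitude at 80.192° is 111000 × cos 80.192° ≈ 111000 × 0.1703 = 18908.5 m.
East–west error: 0.0001° × 18908.5 m/° ≈ 1.89085 m.

1.89 metres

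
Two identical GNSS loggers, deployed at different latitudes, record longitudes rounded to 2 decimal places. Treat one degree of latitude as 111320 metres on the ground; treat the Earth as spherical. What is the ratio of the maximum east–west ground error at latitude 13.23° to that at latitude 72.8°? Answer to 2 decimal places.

Rounding to 2 decimal places leaves the longitude within ±0.005° of the true value.
Error at 13.23° = 0.005° × 111320 × cos 13.23° ≈ 556.6 × 0.9735 = 541.83 m.
Error at 72.8° = 0.005° × 111320 × cos 72.8° ≈ 556.6 × 0.2957 = 164.59 m.
The ratio reduces to cos 13.23° / cos 72.8° = 0.9735/0.2957 ≈ 3.2920.

3.29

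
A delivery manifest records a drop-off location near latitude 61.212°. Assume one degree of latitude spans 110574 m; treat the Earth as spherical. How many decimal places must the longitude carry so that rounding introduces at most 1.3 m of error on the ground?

At 61.212° one degree of longitude covers 110574 × cos 61.212° ≈ 110574 × 0.4816 ≈ 53249.1 m.
Rounding to N decimal places gives at most 0.5 × 10⁻ᴺ degrees of error, i.e. 0.5 × 10⁻ᴺ × 53249.1 m.
Need 0.5 × 53249.1 × 10⁻ᴺ ≤ 1.3 → 10⁻ᴺ ≤ 4.883e-05, so N ≥ 4.31.
At 4 places the error can reach 2.66 m, but 5 places keeps it to 0.266 m.

5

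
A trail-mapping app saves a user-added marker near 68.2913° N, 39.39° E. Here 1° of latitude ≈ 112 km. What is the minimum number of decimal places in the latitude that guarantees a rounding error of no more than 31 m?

4 decimal places

One degree of latitude covers 112000 m.
N decimal places → at most half a unit in the last place, 0.5 × 10⁻ᴺ° = 112000/2 × 10⁻ᴺ m.
Setting 56000 × 10⁻ᴺ ≤ 31 gives 10ᴺ ≥ 1806, i.e. N ≥ 3.26.
At 3 places the error can reach 56 m, but 4 places keeps it to 5.6 m.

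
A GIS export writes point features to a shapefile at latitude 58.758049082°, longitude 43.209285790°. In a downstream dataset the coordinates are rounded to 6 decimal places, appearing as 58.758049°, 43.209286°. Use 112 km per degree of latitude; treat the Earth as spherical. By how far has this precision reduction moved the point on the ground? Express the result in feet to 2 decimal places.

0.05 feet

Δlat = 58.758049082 − 58.758049 = +0.000000082°; Δlon = 43.209285790 − 43.209286 = -0.000000210°.
North–south shift: 0.000000082 × 112000 = 0.009184 m.
East–west at this latitude: -0.000000210° × 112000 × cos 58.758° ≈ -0.000000210 × 58089.2 = -0.0121987 m.
Combined displacement = (0.009184² + 0.0121987²)^½ ≈ 0.0152694 m.
In feet: 0.0152694 m ÷ 0.3048 ≈ 0.050096 ft.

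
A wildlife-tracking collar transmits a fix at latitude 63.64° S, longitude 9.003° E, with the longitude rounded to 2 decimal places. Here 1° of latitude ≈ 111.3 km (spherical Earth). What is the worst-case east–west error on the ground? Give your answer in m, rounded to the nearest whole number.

247 m

Rounding to 2 decimal places leaves the longitude within ±0.005° of the true value.
At latitude 63.64° a degree of longitude spans 111300 m × cos 63.64° = 111300 × 0.4440 ≈ 49418.3 m.
So at most 0.005° × 49418.3 ≈ 247.091 m east–west.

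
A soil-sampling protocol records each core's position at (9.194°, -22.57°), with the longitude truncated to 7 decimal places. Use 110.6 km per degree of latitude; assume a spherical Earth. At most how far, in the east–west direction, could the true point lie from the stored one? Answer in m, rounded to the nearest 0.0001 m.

0.0109 m

Truncating at 7 decimal places can drop up to a full unit in the last place, so the longitude may be off by as much as 1e-07°.
At latitude 9.194° a degree of longitude spans 110600 m × cos 9.194° = 110600 × 0.9872 ≈ 109179 m.
East–west error: 1e-07° × 109179 m/° ≈ 0.0109179 m.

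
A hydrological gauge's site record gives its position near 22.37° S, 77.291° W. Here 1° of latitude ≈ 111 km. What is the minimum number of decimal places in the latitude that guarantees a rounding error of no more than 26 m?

4

One degree of latitude covers 111000 m.
With N decimal places the half-ulp bound is 0.5·10⁻ᴺ°, or 0.5·10⁻ᴺ × 111000 m on the ground.
Setting 55500 × 10⁻ᴺ ≤ 26 gives 10ᴺ ≥ 2135, i.e. N ≥ 3.33.
N = 3 would give 55.5 m (too coarse); N = 4 gives 5.55 m ≤ 26 m.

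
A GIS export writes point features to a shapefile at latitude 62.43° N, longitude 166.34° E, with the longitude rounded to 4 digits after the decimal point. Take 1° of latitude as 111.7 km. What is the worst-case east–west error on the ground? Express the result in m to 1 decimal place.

2.6 m

Rounding to 4 decimal places leaves the longitude within ±5e-05° of the true value.
One degree of longitude at 62.43° is 111700 × cos 62.43° ≈ 111700 × 0.4628 = 51698.3 m.
Maximum E–W displacement: 5e-05 × 51698.3 = 2.58492 m.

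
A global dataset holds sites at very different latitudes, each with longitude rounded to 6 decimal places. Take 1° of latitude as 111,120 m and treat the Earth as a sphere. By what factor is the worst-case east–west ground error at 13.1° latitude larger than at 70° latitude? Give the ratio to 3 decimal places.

Rounding to 6 decimal places leaves the longitude within ±5e-07° of the true value.
At 13.1°: 5e-07° × 111120 × cos 13.1° = 5e-07 × 111120 × 0.9740 ≈ 0.054114 m.
At 70°: 5e-07° × 111120 × cos 70° = 5e-07 × 111120 × 0.3420 ≈ 0.019003 m.
Ratio: 0.054114 / 0.019003 = cos 13.1° / cos 70° ≈ 2.8477.

2.848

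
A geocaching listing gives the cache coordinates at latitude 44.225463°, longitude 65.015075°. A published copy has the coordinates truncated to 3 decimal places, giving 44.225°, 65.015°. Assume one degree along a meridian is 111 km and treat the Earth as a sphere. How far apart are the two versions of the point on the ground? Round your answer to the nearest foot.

Δlat = 44.225463 − 44.225 = +0.000463°; Δlon = 65.015075 − 65.015 = +0.000075°.
N–S: 0.000463° × 111000 m/° = 51.393 m.
E–W at 44.225°: 0.000075° × 111000 × cos 44.225° = 0.000075 × 111000 × 0.7166 ≈ 5.96575 m.
Hypotenuse of the two orthogonal shifts: √(51.393² + 5.96575²) = 51.7381 m.
In feet: 51.7381 m ÷ 0.3048 ≈ 169.74 ft.

170 feet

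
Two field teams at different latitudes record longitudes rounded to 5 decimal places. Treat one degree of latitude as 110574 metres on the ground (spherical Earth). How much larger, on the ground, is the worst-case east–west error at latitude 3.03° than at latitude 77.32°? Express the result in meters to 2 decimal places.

0.43 meters

Rounding to 5 decimal places leaves the longitude within ±5e-06° of the true value.
At 3.03°: 5e-06° × 110574 × cos 3.03° = 5e-06 × 110574 × 0.9986 ≈ 0.5521 m.
At 77.32°: 5e-06° × 110574 × cos 77.32° = 5e-06 × 110574 × 0.2195 ≈ 0.12136 m.
Difference: 0.5521 − 0.12136 = 0.43074 m.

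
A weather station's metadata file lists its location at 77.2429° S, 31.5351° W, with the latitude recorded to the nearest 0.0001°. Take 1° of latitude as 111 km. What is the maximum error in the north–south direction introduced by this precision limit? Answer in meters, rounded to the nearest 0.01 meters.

Rounding to 4 decimal places leaves the latitude within ±5e-05° of the true value.
North–south distance: 5e-05° × 111000 m/° = 5.55 m.

5.55 meters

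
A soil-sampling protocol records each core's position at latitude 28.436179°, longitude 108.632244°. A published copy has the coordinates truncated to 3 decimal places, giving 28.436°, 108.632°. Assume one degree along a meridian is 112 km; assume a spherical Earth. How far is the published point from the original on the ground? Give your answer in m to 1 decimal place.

31.3 m

Δlat = 28.436179 − 28.436 = +0.000179°; Δlon = 108.632244 − 108.632 = +0.000244°.
North–south shift: 0.000179 × 112000 = 20.048 m.
E–W at 28.436°: 0.000244° × 112000 × cos 28.436° = 0.000244 × 112000 × 0.8793 ≈ 24.0309 m.
Distance: √(20.048² + 24.0309²) ≈ 31.2954 m.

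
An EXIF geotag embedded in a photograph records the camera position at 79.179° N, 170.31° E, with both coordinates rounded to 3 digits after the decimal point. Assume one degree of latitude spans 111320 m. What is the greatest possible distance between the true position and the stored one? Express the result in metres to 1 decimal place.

56.6 metres

Rounding to 3 decimal places leaves each coordinate within ±0.0005° of the true value.
N–S: 0.0005° × 111320 m/° = 55.66 m.
E–W at 79.179°: 0.0005° × 111320 × cos 79.179° = 0.0005 × 111320 × 0.1877 ≈ 10.4497 m.
The two errors are perpendicular, so the maximum displacement is √(55.66² + 10.4497²) ≈ 56.6324 m.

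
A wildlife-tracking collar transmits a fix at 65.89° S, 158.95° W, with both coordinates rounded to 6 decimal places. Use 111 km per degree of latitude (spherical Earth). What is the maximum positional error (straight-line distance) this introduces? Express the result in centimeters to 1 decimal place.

Rounding to 6 decimal places leaves each coordinate within ±5e-07° of the true value.
N–S: 5e-07° × 111000 m/° = 0.0555 m.
East–west component at 65.89°: 5e-07° × 111000 × cos 65.89° ≈ 5e-07 × 45342.4 ≈ 0.0226712 m.
Combining orthogonally: (0.0555² + 0.0226712²)^½ ≈ 0.0599519 m.
That is 0.0599519 m = 5.9952 cm.

6.0 centimeters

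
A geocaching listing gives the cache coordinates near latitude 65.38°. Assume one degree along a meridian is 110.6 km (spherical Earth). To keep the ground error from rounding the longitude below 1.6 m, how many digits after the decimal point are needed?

5 decimal places

At 65.38° one degree of longitude covers 110600 × cos 65.38° ≈ 110600 × 0.4166 ≈ 46075.8 m.
N decimal places → at most half a unit in the last place, 0.5 × 10⁻ᴺ° = 46075.8/2 × 10⁻ᴺ m.
Setting 23037.9 × 10⁻ᴺ ≤ 1.6 gives 10ᴺ ≥ 1.44e+04, i.e. N ≥ 4.16.
So 5 decimal places suffice (0.23 m); 4 would allow up to 2.3 m.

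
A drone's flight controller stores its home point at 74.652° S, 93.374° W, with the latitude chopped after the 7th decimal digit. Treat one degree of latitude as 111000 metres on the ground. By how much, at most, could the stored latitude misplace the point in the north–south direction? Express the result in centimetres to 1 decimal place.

1.1 centimetres

Truncating at 7 decimal places can drop up to a full unit in the last place, so the latitude may be off by as much as 1e-07°.
So the N–S error is at most 1e-07 × 111000 = 0.0111 m.
That is 0.0111 m = 1.11 cm.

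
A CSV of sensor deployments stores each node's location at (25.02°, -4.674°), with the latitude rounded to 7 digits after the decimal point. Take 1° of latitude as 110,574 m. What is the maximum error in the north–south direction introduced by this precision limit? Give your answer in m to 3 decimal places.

0.006 m

Rounding to 7 decimal places leaves the latitude within ±5e-08° of the true value.
North–south distance: 5e-08° × 110574 m/° = 0.0055287 m.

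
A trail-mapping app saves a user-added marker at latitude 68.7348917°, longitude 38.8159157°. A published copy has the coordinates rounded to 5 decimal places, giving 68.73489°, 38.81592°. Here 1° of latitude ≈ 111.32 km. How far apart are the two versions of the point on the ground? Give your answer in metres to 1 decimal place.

Δlat = 68.7348917 − 68.73489 = +0.0000017°; Δlon = 38.8159157 − 38.81592 = -0.0000043°.
North–south shift: 0.0000017 × 111320 = 0.189244 m.
E–W at 68.7349°: -0.0000043° × 111320 × cos 68.7349° = -0.0000043 × 111320 × 0.3627 ≈ -0.173608 m.
Hypotenuse of the two orthogonal shifts: √(0.189244² + 0.173608²) = 0.256813 m.

0.3 metres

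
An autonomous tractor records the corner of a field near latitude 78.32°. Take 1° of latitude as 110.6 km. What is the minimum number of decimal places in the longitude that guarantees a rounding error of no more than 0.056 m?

At 78.32° one degree of longitude covers 110600 × cos 78.32° ≈ 110600 × 0.2024 ≈ 22390.5 m.
With N decimal places the half-ulp bound is 0.5·10⁻ᴺ°, or 0.5·10⁻ᴺ × 22390.5 m on the ground.
Need 0.5 × 22390.5 × 10⁻ᴺ ≤ 0.056 → 10⁻ᴺ ≤ 5.002e-06, so N ≥ 5.30.
So 6 decimal places suffice (0.0112 m); 5 would allow up to 0.112 m.

6 decimal places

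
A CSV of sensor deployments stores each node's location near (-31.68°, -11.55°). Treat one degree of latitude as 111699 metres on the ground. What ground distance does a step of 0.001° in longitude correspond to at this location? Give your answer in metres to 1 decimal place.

One degree of longitude here spans 111699 × cos 31.68° = 111699 × 0.8510 ≈ 95055.2 m; 0.001° of that is 95.0552 m.

95.1 metres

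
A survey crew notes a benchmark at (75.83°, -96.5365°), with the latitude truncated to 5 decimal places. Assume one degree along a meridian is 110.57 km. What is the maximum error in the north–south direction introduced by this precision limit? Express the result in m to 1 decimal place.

Truncating at 5 decimal places can drop up to a full unit in the last place, so the latitude may be off by as much as 1e-05°.
North–south distance: 1e-05° × 110570 m/° = 1.1057 m.

1.1 m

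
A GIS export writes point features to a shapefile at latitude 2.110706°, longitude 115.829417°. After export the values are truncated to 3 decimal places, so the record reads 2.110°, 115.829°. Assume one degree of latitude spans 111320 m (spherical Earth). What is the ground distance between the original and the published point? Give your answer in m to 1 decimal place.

91.3 m

The latitude changed by +0.000706° and the longitude by +0.000417°.
N–S: 0.000706° × 111320 m/° = 78.5919 m.
E–W at 2.11°: 0.000417° × 111320 × cos 2.11° = 0.000417 × 111320 × 0.9993 ≈ 46.389 m.
Distance: √(78.5919² + 46.389²) ≈ 91.2613 m.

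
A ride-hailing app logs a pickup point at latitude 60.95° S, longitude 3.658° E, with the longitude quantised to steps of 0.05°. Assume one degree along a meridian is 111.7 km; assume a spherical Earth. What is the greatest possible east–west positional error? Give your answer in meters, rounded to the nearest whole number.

With a 0.05° grid the true value lies within half a step, ±0.05°/2 = ±0.025°, of the stored one.
One degree of longitude at 60.95° is 111700 × cos 60.95° ≈ 111700 × 0.4856 = 54238.5 m.
Maximum E–W displacement: 0.025 × 54238.5 = 1355.96 m.

1356 meters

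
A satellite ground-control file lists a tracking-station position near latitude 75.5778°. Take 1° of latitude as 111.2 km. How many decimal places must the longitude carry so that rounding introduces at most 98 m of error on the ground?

3 decimal places

At 75.5778° one degree of longitude covers 111200 × cos 75.5778° ≈ 111200 × 0.2491 ≈ 27696 m.
Rounding to N decimal places gives at most 0.5 × 10⁻ᴺ degrees of error, i.e. 0.5 × 10⁻ᴺ × 27696 m.
Setting 13848 × 10⁻ᴺ ≤ 98 gives 10ᴺ ≥ 141.3, i.e. N ≥ 2.15.
N = 2 would give 138 m (too coarse); N = 3 gives 13.8 m ≤ 98 m.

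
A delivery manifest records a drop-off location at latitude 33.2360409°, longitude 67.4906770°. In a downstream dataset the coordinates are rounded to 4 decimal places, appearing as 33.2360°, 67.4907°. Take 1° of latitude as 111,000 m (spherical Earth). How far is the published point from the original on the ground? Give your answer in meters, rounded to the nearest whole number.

5 meters

Δlat = 33.2360409 − 33.2360 = +0.0000409°; Δlon = 67.4906770 − 67.4907 = -0.0000230°.
North–south shift: 0.0000409 × 111000 = 4.5399 m.
East–west at this latitude: -0.0000230° × 111000 × cos 33.236° ≈ -0.0000230 × 92842.6 = -2.13538 m.
Combined displacement = (4.5399² + 2.13538²)^½ ≈ 5.01703 m.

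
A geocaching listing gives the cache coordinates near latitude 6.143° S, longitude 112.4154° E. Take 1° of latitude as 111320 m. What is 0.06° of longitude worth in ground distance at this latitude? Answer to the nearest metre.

6641 metres

0.06° of longitude at 6.143° is 0.06 × 111320 × cos 6.143° ≈ 0.06 × 110681 = 6640.85 m.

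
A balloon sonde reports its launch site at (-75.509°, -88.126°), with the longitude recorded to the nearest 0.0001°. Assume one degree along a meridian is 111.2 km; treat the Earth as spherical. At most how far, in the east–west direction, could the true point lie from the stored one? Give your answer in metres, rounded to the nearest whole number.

1 metres

Rounding to 4 decimal places leaves the longitude within ±5e-05° of the true value.
Parallels shrink by cos φ, so at 75.509° a degree of longitude is 111200 × 0.2502 ≈ 27825.3 m.
Maximum E–W displacement: 5e-05 × 27825.3 = 1.39127 m.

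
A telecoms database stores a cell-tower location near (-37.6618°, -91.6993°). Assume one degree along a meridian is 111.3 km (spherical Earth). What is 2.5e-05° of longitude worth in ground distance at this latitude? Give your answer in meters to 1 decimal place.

At 37.6618° a degree of longitude is 111300 × cos 37.6618° ≈ 88108.5 m, so 2.5e-05° corresponds to 2.20271 m.

2.2 meters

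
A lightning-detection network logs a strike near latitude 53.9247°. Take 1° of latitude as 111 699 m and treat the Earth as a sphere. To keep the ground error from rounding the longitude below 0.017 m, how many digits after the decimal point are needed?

7

At 53.9247° one degree of longitude covers 111699 × cos 53.9247° ≈ 111699 × 0.5888 ≈ 65773.7 m.
With N decimal places the half-ulp bound is 0.5·10⁻ᴺ°, or 0.5·10⁻ᴺ × 65773.7 m on the ground.
Need 0.5 × 65773.7 × 10⁻ᴺ ≤ 0.017 → 10⁻ᴺ ≤ 5.169e-07, so N ≥ 6.29.
At 6 places the error can reach 0.0329 m, but 7 places keeps it to 0.00329 m.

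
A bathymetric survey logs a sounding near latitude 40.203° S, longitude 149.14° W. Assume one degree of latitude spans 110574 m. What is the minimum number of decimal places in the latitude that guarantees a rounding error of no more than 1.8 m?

One degree of latitude covers 110574 m.
N decimal places → at most half a unit in the last place, 0.5 × 10⁻ᴺ° = 110574/2 × 10⁻ᴺ m.
Setting 55287 × 10⁻ᴺ ≤ 1.8 gives 10ᴺ ≥ 3.072e+04, i.e. N ≥ 4.49.
So 5 decimal places suffice (0.553 m); 4 would allow up to 5.53 m.

5 decimal places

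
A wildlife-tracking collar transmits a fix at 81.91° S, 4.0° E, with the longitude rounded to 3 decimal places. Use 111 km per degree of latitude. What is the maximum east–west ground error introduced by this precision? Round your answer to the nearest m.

Rounding to 3 decimal places leaves the longitude within ±0.0005° of the true value.
At latitude 81.91° a degree of longitude spans 111000 m × cos 81.91° = 111000 × 0.1407 ≈ 15620.9 m.
East–west error: 0.0005° × 15620.9 m/° ≈ 7.81043 m.

8 m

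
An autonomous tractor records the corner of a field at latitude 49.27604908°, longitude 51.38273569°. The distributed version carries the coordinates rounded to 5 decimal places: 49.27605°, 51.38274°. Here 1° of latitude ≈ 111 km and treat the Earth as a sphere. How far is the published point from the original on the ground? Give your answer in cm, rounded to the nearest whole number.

33 cm

Δlat = 49.27604908 − 49.27605 = -0.00000092°; Δlon = 51.38273569 − 51.38274 = -0.00000431°.
North–south shift: -0.00000092 × 111000 = -0.10212 m.
East–west at this latitude: -0.00000431° × 111000 × cos 49.276° ≈ -0.00000431 × 72418.1 = -0.312122 m.
Distance: √(0.10212² + 0.312122²) ≈ 0.328403 m.
That is 0.328403 m = 32.84 cm.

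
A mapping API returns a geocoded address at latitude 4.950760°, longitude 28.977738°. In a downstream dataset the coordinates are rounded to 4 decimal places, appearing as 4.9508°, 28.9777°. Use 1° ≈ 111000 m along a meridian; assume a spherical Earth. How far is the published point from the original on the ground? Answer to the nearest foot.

Δlat = 4.950760 − 4.9508 = -0.000040°; Δlon = 28.977738 − 28.9777 = +0.000038°.
N–S: -0.000040° × 111000 m/° = -4.44 m.
East–west at this latitude: 0.000038° × 111000 × cos 4.9508° ≈ 0.000038 × 110586 = 4.20226 m.
Combined displacement = (4.44² + 4.20226²)^½ ≈ 6.11331 m.
In feet: 6.11331 m ÷ 0.3048 ≈ 20.057 ft.

20 feet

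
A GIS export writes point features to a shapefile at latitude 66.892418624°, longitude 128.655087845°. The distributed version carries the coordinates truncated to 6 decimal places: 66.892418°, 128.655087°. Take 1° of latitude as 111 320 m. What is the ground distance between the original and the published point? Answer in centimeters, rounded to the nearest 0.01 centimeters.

Δlat = 66.892418624 − 66.892418 = +0.000000624°; Δlon = 128.655087845 − 128.655087 = +0.000000845°.
N–S: 0.000000624° × 111320 m/° = 0.0694637 m.
E–W at 66.8924°: 0.000000845° × 111320 × cos 66.8924° = 0.000000845 × 111320 × 0.3925 ≈ 0.0369168 m.
Hypotenuse of the two orthogonal shifts: √(0.0694637² + 0.0369168²) = 0.0786642 m.
That is 0.0786642 m = 7.8664 cm.

7.87 centimeters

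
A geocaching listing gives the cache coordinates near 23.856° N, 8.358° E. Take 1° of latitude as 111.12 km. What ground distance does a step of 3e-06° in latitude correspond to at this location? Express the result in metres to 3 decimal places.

3e-06° × 111120 m/° = 0.33336 m.

0.333 metres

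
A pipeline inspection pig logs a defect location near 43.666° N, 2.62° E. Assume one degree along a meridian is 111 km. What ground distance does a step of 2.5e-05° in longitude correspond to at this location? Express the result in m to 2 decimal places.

2.01 m

One degree of longitude here spans 111000 × cos 43.666° = 111000 × 0.7234 ≈ 80294.8 m; 2.5e-05° of that is 2.00737 m.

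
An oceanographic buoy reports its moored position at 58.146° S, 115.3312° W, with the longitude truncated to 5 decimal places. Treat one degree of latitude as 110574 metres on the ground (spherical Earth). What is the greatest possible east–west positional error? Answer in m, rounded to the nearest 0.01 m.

Truncating at 5 decimal places can drop up to a full unit in the last place, so the longitude may be off by as much as 1e-05°.
Parallels shrink by cos φ, so at 58.146° a degree of longitude is 110574 × 0.5278 ≈ 58356.2 m.
Maximum E–W displacement: 1e-05 × 58356.2 = 0.583562 m.

0.58 m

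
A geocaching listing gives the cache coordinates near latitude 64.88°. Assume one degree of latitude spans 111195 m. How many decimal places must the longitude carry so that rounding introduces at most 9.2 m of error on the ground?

At 64.88° one degree of longitude covers 111195 × cos 64.88° ≈ 111195 × 0.4245 ≈ 47204 m.
With N decimal places the half-ulp bound is 0.5·10⁻ᴺ°, or 0.5·10⁻ᴺ × 47204 m on the ground.
Setting 23602 × 10⁻ᴺ ≤ 9.2 gives 10ᴺ ≥ 2565, i.e. N ≥ 3.41.
N = 3 would give 23.6 m (too coarse); N = 4 gives 2.36 m ≤ 9.2 m.

4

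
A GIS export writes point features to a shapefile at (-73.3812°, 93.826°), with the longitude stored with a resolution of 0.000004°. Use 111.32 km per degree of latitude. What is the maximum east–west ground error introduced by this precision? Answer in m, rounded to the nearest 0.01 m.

0.06 m

With a 0.000004° grid the true value lies within half a step, ±0.000004°/2 = ±2e-06°, of the stored one.
One degree of longitude at 73.3812° is 111320 × cos 73.3812° ≈ 111320 × 0.2860 = 31837.8 m.
Maximum E–W displacement: 2e-06 × 31837.8 = 0.0636757 m.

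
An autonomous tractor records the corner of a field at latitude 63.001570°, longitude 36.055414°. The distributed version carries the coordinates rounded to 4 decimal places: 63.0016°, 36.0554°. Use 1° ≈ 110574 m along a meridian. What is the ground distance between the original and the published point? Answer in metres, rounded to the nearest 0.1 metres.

3.4 metres

Δlat = 63.001570 − 63.0016 = -0.000030°; Δlon = 36.055414 − 36.0554 = +0.000014°.
N–S: -0.000030° × 110574 m/° = -3.31722 m.
E–W at 63.0016°: 0.000014° × 110574 × cos 63.0016° = 0.000014 × 110574 × 0.4540 ≈ 0.702755 m.
Combined displacement = (3.31722² + 0.702755²)^½ ≈ 3.39084 m.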